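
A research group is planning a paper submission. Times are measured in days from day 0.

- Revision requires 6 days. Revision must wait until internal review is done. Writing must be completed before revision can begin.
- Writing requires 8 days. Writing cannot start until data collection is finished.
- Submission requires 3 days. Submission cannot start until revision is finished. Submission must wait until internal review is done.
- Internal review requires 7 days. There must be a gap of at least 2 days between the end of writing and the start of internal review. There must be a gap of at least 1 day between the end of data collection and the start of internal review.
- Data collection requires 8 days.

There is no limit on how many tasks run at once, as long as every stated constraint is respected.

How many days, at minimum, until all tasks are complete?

Data collection has no prerequisites, so it starts at day 0 and finishes at day 8.
Writing waits on data collection (finishes day 8), so it starts at day 8 and finishes at 8 + 8 = day 16.
Internal review needs all of writing (finishes day 16, plus 2-day gap → day 18); data collection (finishes day 8, plus 1-day gap → day 9). That puts its earliest start at day 18; it finishes at 18 + 7 = day 25.
Revision has to wait for internal review (finishes day 25); writing (finishes day 16). The latest of these is day 25, so revision runs day 25 to 25 + 6 = day 31.
Submission has to wait for revision (finishes day 31); internal review (finishes day 25). The latest of these is day 31, so submission runs day 31 to 31 + 3 = day 34.
All tasks are finished once the last one completes. Finish times: Data collection at 8, Writing at 16, Internal review at 25, Revision at 31, Submission at 34. The latest is day 34.

34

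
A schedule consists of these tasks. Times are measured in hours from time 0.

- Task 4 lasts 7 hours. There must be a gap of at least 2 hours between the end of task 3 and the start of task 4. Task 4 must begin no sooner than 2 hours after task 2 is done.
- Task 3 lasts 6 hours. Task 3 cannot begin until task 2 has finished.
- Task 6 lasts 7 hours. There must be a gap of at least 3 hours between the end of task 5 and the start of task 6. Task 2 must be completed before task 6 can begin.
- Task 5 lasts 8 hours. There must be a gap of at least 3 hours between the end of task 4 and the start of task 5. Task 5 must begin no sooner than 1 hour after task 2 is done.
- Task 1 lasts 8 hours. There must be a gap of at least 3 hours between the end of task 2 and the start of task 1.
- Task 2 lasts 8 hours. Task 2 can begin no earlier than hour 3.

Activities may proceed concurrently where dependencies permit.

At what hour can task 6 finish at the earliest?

47

After its own release at hour 3, task 2 can start at hour 3 and finishes at hour 11.
After task 2 (finishes hour 11), task 3 can start at hour 11 and finishes at hour 17.
For task 4: task 3 (finishes hour 17, plus 2-hour gap → hour 19); task 2 (finishes hour 11, plus 2-hour gap → hour 13). Taking the maximum gives a start of hour 19, and it finishes at 19 + 7 = hour 26.
Task 5 needs all of task 4 (finishes hour 26, plus 3-hour gap → hour 29); task 2 (finishes hour 11, plus 1-hour gap → hour 12). That puts its earliest start at hour 29; it finishes at 29 + 8 = hour 37.
For task 6: task 5 (finishes hour 37, plus 3-hour gap → hour 40); task 2 (finishes hour 11). Taking the maximum gives a start of hour 40, and it finishes at 40 + 7 = hour 47.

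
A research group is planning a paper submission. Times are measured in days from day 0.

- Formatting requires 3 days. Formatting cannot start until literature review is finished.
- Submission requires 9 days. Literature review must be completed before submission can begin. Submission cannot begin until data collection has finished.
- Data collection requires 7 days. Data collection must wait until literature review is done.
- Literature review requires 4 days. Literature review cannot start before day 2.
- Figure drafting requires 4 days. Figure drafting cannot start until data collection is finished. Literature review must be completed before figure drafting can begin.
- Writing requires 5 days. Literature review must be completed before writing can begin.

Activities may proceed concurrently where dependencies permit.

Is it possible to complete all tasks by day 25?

Yes

Literature review cannot begin until its own release at day 2. It runs from day 2 to 2 + 4 = day 6.
Formatting waits on literature review (finishes day 6), so it starts at day 6 and finishes at 6 + 3 = day 9.
Writing cannot begin until literature review (finishes day 6). It runs from day 6 to 6 + 5 = day 11.
Data collection cannot begin until literature review (finishes day 6). It runs from day 6 to 6 + 7 = day 13.
Submission needs all of literature review (finishes day 6); data collection (finishes day 13). That puts its earliest start at day 13; it finishes at 13 + 9 = day 22.
Figure drafting needs all of data collection (finishes day 13); literature review (finishes day 6). That puts its earliest start at day 13; it finishes at 13 + 4 = day 17.
Every task is finished by day 22, which is no later than the deadline of 25, so the schedule is feasible.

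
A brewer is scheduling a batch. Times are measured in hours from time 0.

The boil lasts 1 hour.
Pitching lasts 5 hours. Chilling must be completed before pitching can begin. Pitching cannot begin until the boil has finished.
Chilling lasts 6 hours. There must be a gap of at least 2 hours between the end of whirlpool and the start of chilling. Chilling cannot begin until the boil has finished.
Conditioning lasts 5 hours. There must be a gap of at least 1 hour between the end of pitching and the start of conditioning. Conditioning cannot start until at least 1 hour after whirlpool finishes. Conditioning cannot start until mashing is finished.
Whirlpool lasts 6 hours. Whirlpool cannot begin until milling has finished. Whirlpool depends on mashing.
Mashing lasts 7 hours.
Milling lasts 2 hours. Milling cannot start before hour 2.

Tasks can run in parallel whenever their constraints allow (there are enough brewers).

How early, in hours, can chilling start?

The boil has no prerequisites, so it starts at hour 0 and finishes at hour 1.
Mashing can start immediately at hour 0; it finishes at hour 7.
After its own release at hour 2, milling can start at hour 2 and finishes at hour 4.
Whirlpool has to wait for milling (finishes hour 4); mashing (finishes hour 7). The latest of these is hour 7, so whirlpool runs hour 7 to 7 + 6 = hour 13.
Chilling waits on whirlpool (finishes hour 13, plus 2-hour gap → hour 15); the boil (finishes hour 1). The latest of these is hour 15, which is the earliest chilling can start.

15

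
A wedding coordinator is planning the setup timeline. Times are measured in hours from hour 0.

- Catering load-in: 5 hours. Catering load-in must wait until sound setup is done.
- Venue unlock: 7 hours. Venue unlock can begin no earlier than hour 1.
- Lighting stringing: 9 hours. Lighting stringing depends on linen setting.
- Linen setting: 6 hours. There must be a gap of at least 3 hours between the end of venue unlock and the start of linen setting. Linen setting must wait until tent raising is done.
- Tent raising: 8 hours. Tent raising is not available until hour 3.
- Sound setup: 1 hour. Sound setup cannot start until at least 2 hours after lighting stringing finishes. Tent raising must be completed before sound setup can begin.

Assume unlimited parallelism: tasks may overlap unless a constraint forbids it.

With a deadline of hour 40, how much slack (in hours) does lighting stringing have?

6

Tent raising waits on its own release at hour 3, so it starts at hour 3 and finishes at 3 + 8 = hour 11.
After its own release at hour 1, venue unlock can start at hour 1 and finishes at hour 8.
For linen setting: venue unlock (finishes hour 8, plus 3-hour gap → hour 11); tent raising (finishes hour 11). Taking the maximum gives a start of hour 11, and it finishes at 11 + 6 = hour 17.
Lighting stringing waits on linen setting (finishes hour 17), so it starts at hour 17 and finishes at 17 + 9 = hour 26.

Working backward from the deadline:
Catering load-in must finish by hour 40; it takes 5 hours, so it must start by 40 − 5 = hour 35.
Since catering load-in (must start by hour 35) depends on it, sound setup must finish by hour 35. Backing off its 1-hour duration gives a latest start of hour 34.
Lighting stringing feeds into sound setup (must start by hour 34, minus 2-hour gap → hour 32); so lighting stringing must finish by hour 32 and therefore start by hour 23.
So lighting stringing can start as early as hour 17 and as late as hour 23, giving 23 − 17 = 6 hours of slack.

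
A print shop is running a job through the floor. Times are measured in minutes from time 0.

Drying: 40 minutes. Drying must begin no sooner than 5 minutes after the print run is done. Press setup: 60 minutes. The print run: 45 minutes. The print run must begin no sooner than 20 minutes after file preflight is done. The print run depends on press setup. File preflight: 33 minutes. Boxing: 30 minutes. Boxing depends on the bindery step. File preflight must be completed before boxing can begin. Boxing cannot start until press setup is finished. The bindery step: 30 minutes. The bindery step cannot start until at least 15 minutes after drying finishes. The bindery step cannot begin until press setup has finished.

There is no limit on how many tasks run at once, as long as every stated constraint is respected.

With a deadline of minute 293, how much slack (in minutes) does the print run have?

Press setup can start immediately at minute 0; it finishes at minute 60.
File preflight can start immediately at minute 0; it finishes at minute 33.
The print run needs all of file preflight (finishes minute 33, plus 20-minute gap → minute 53); press setup (finishes minute 60). That puts its earliest start at minute 60; it finishes at 60 + 45 = minute 105.

Working backward from the deadline:
Boxing has no dependents, so it just needs to finish by minute 293. Starting by 293 − 30 = minute 263 achieves that.
Since boxing (must start by minute 263) depends on it, the bindery step must finish by minute 263. Backing off its 30-minute duration gives a latest start of minute 233.
Drying must finish before the bindery step (must start by minute 233, minus 15-minute gap → minute 218). With a 40-minute duration, drying must start by 218 − 40 = minute 178.
The print run has to be done before drying (must start by minute 178, minus 5-minute gap → minute 173). That means finishing by minute 173, i.e. starting by 173 − 45 = minute 128.
So the print run can start as early as minute 60 and as late as minute 128, giving 128 − 60 = 68 minutes of slack.

68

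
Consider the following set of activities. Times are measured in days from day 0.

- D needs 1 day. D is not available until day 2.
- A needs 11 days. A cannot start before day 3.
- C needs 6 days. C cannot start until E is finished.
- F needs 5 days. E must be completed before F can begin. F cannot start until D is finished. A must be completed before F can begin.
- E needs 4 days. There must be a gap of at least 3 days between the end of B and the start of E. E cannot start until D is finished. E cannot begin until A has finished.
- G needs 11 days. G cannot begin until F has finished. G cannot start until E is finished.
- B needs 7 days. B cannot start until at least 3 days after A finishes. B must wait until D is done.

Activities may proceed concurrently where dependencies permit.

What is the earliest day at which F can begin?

After its own release at day 2, D can start at day 2 and finishes at day 3.
After its own release at day 3, A can start at day 3 and finishes at day 14.
For B: A (finishes day 14, plus 3-day gap → day 17); D (finishes day 3). Taking the maximum gives a start of day 17, and it finishes at 17 + 7 = day 24.
E cannot start until B (finishes day 24, plus 3-day gap → day 27); D (finishes day 3); A (finishes day 14). The controlling bound is day 27, so E finishes at 27 + 4 = day 31.
F waits on E (finishes day 31); D (finishes day 3); A (finishes day 14). The latest of these is day 31, which is the earliest F can start.

31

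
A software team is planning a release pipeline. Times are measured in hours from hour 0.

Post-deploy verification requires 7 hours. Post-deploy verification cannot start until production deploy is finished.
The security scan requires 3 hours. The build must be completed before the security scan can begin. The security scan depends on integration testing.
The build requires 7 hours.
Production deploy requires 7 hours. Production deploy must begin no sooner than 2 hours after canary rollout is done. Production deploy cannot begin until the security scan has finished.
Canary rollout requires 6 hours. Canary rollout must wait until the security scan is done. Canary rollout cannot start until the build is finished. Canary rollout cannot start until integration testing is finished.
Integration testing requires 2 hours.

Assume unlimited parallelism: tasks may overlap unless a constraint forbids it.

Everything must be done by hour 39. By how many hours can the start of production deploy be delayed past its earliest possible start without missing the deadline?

Integration testing can start immediately at hour 0; it finishes at hour 2.
Nothing blocks the build, so it runs from hour 0 to hour 7.
The security scan has to wait for the build (finishes hour 7); integration testing (finishes hour 2). The latest of these is hour 7, so the security scan runs hour 7 to 7 + 3 = hour 10.
Canary rollout needs all of the security scan (finishes hour 10); the build (finishes hour 7); integration testing (finishes hour 2). That puts its earliest start at hour 10; it finishes at 10 + 6 = hour 16.
Production deploy needs all of canary rollout (finishes hour 16, plus 2-hour gap → hour 18); the security scan (finishes hour 10). That puts its earliest start at hour 18; it finishes at 18 + 7 = hour 25.

Working backward from the deadline:
To finish by hour 39, post-deploy verification (duration 7) must start no later than hour 32.
Production deploy has to be done before post-deploy verification (must start by hour 32). That means finishing by hour 32, i.e. starting by 32 − 7 = hour 25.
So production deploy can start as early as hour 18 and as late as hour 25, giving 25 − 18 = 7 hours of slack.

7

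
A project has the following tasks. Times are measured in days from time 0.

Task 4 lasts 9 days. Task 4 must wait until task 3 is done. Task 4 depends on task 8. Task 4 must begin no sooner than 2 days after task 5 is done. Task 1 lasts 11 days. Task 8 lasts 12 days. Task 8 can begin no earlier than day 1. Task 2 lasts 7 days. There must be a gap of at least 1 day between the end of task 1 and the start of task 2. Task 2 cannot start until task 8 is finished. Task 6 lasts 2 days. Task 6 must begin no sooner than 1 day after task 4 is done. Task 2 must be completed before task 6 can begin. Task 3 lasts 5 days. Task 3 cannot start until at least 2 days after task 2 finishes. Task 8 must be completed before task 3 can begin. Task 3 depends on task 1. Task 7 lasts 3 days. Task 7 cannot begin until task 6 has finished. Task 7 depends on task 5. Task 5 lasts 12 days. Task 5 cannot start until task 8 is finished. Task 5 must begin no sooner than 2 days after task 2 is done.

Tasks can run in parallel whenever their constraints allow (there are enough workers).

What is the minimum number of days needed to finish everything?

Task 8 waits on its own release at day 1, so it starts at day 1 and finishes at 1 + 12 = day 13.
Nothing blocks task 1, so it runs from day 0 to day 11.
Task 2 cannot start until task 1 (finishes day 11, plus 1-day gap → day 12); task 8 (finishes day 13). The controlling bound is day 13, so task 2 finishes at 13 + 7 = day 20.
Task 5 has to wait for task 8 (finishes day 13); task 2 (finishes day 20, plus 2-day gap → day 22). The latest of these is day 22, so task 5 runs day 22 to 22 + 12 = day 34.
Task 3 cannot start until task 2 (finishes day 20, plus 2-day gap → day 22); task 8 (finishes day 13); task 1 (finishes day 11). The controlling bound is day 22, so task 3 finishes at 22 + 5 = day 27.
Task 4 cannot start until task 3 (finishes day 27); task 8 (finishes day 13); task 5 (finishes day 34, plus 2-day gap → day 36). The controlling bound is day 36, so task 4 finishes at 36 + 9 = day 45.
For task 6: task 4 (finishes day 45, plus 1-day gap → day 46); task 2 (finishes day 20). Taking the maximum gives a start of day 46, and it finishes at 46 + 2 = day 48.
For task 7: task 6 (finishes day 48); task 5 (finishes day 34). Taking the maximum gives a start of day 48, and it finishes at 48 + 3 = day 51.
All tasks are finished once the last one completes. Finish times: Task 1 at 11, Task 2 at 20, Task 3 at 27, Task 4 at 45, Task 5 at 34, Task 6 at 48, Task 7 at 51, Task 8 at 13. The latest is day 51.

51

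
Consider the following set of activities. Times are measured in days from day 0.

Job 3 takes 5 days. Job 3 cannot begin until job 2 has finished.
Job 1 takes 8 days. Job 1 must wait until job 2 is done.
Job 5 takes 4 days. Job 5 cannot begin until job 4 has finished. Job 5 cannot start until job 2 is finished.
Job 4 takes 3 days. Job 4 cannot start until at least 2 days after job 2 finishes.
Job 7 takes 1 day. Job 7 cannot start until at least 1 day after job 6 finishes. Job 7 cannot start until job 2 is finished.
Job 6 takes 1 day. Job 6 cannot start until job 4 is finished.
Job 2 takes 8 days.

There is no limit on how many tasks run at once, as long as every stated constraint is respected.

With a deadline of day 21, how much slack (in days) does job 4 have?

Job 2 can start immediately at day 0; it finishes at day 8.
Job 4 waits on job 2 (finishes day 8, plus 2-day gap → day 10), so it starts at day 10 and finishes at 10 + 3 = day 13.

Working backward from the deadline:
Job 5 must finish by day 21; it takes 4 days, so it must start by 21 − 4 = day 17.
Job 7 has no dependents, so it just needs to finish by day 21. Starting by 21 − 1 = day 20 achieves that.
Job 6 must finish before job 7 (must start by day 20, minus 1-day gap → day 19). With a 1-day duration, job 6 must start by 19 − 1 = day 18.
Job 4 must finish in time for job 5 (must start by day 17); job 6 (must start by day 18). The tightest is day 17, so job 4 must start by 17 − 3 = day 14.
So job 4 can start as early as day 10 and as late as day 14, giving 14 − 10 = 4 days of slack.

4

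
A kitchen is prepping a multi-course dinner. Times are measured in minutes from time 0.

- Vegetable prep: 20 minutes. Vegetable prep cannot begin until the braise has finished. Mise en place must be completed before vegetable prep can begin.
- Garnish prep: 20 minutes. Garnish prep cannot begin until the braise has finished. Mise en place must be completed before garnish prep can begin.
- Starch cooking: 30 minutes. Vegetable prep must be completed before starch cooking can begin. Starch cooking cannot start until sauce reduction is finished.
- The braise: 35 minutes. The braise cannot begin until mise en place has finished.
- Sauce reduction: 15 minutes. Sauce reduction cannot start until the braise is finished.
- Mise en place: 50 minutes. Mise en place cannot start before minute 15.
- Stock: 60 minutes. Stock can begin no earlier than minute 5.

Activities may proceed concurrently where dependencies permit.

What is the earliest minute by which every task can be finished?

After its own release at minute 5, stock can start at minute 5 and finishes at minute 65.
Mise en place waits on its own release at minute 15, so it starts at minute 15 and finishes at 15 + 50 = minute 65.
The braise cannot begin until mise en place (finishes minute 65). It runs from minute 65 to 65 + 35 = minute 100.
For garnish prep: the braise (finishes minute 100); mise en place (finishes minute 65). Taking the maximum gives a start of minute 100, and it finishes at 100 + 20 = minute 120.
Sauce reduction waits on the braise (finishes minute 100), so it starts at minute 100 and finishes at 100 + 15 = minute 115.
Vegetable prep has to wait for the braise (finishes minute 100); mise en place (finishes minute 65). The latest of these is minute 100, so vegetable prep runs minute 100 to 100 + 20 = minute 120.
Starch cooking needs all of vegetable prep (finishes minute 120); sauce reduction (finishes minute 115). That puts its earliest start at minute 120; it finishes at 120 + 30 = minute 150.
All tasks are finished once the last one completes. Finish times: Mise en place at 65, Stock at 65, The braise at 100, Vegetable prep at 120, Sauce reduction at 115, Starch cooking at 150, Garnish prep at 120. The latest is minute 150.

150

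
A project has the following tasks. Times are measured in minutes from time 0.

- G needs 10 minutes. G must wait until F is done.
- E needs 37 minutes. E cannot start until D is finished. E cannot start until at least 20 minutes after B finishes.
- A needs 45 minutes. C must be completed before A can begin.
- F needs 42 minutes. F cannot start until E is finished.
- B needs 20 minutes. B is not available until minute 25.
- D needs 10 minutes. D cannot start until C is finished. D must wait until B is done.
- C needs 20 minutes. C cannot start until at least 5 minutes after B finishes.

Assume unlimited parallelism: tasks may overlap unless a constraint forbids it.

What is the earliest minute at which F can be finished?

159

B waits on its own release at minute 25, so it starts at minute 25 and finishes at 25 + 20 = minute 45.
C cannot begin until B (finishes minute 45, plus 5-minute gap → minute 50). It runs from minute 50 to 50 + 20 = minute 70.
D cannot start until C (finishes minute 70); B (finishes minute 45). The controlling bound is minute 70, so D finishes at 70 + 10 = minute 80.
E cannot start until D (finishes minute 80); B (finishes minute 45, plus 20-minute gap → minute 65). The controlling bound is minute 80, so E finishes at 80 + 37 = minute 117.
After E (finishes minute 117), F can start at minute 117 and finishes at minute 159.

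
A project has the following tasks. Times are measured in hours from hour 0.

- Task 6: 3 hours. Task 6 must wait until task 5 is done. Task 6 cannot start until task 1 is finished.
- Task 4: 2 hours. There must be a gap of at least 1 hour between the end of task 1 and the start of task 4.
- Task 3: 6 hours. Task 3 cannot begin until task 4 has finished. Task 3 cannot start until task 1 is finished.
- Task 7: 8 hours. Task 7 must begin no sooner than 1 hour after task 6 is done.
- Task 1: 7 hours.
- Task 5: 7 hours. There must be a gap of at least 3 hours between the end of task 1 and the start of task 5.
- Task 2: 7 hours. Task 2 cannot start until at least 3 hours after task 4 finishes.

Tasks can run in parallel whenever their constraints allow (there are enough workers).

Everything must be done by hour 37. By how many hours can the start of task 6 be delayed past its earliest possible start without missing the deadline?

8

Nothing blocks task 1, so it runs from hour 0 to hour 7.
Task 5 waits on task 1 (finishes hour 7, plus 3-hour gap → hour 10), so it starts at hour 10 and finishes at 10 + 7 = hour 17.
For task 6: task 5 (finishes hour 17); task 1 (finishes hour 7). Taking the maximum gives a start of hour 17, and it finishes at 17 + 3 = hour 20.

Working backward from the deadline:
Task 7 must finish by hour 37; it takes 8 hours, so it must start by 37 − 8 = hour 29.
Task 6 feeds into task 7 (must start by hour 29, minus 1-hour gap → hour 28); so task 6 must finish by hour 28 and therefore start by hour 25.
So task 6 can start as early as hour 17 and as late as hour 25, giving 25 − 17 = 8 hours of slack.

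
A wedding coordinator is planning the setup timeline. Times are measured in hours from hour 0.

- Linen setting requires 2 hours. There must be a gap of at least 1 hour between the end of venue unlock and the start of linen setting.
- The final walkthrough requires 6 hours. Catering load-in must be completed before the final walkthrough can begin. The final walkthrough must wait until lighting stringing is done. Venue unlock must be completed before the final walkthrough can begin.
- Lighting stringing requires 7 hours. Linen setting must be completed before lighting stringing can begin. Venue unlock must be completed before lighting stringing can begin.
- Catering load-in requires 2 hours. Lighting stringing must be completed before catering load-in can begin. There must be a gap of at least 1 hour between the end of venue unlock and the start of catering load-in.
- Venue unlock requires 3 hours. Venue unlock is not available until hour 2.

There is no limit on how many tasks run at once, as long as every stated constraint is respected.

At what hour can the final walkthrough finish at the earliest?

Venue unlock waits on its own release at hour 2, so it starts at hour 2 and finishes at 2 + 3 = hour 5.
Linen setting cannot begin until venue unlock (finishes hour 5, plus 1-hour gap → hour 6). It runs from hour 6 to 6 + 2 = hour 8.
Lighting stringing cannot start until linen setting (finishes hour 8); venue unlock (finishes hour 5). The controlling bound is hour 8, so lighting stringing finishes at 8 + 7 = hour 15.
Catering load-in needs all of lighting stringing (finishes hour 15); venue unlock (finishes hour 5, plus 1-hour gap → hour 6). That puts its earliest start at hour 15; it finishes at 15 + 2 = hour 17.
The final walkthrough cannot start until catering load-in (finishes hour 17); lighting stringing (finishes hour 15); venue unlock (finishes hour 5). The controlling bound is hour 17, so the final walkthrough finishes at 17 + 6 = hour 23.

23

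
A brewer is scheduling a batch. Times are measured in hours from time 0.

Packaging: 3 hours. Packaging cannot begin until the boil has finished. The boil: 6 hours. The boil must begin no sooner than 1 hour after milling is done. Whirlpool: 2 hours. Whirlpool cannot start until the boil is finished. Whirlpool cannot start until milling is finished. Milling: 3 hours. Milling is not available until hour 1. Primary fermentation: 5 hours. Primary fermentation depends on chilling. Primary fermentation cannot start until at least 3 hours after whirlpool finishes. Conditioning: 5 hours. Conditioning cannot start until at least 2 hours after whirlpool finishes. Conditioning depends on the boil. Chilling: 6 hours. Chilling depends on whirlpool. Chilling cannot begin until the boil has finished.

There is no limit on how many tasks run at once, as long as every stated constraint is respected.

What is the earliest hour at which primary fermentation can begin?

19

After its own release at hour 1, milling can start at hour 1 and finishes at hour 4.
The boil waits on milling (finishes hour 4, plus 1-hour gap → hour 5), so it starts at hour 5 and finishes at 5 + 6 = hour 11.
Whirlpool cannot start until the boil (finishes hour 11); milling (finishes hour 4). The controlling bound is hour 11, so whirlpool finishes at 11 + 2 = hour 13.
For chilling: whirlpool (finishes hour 13); the boil (finishes hour 11). Taking the maximum gives a start of hour 13, and it finishes at 13 + 6 = hour 19.
Primary fermentation waits on chilling (finishes hour 19); whirlpool (finishes hour 13, plus 3-hour gap → hour 16). The latest of these is hour 19, which is the earliest primary fermentation can start.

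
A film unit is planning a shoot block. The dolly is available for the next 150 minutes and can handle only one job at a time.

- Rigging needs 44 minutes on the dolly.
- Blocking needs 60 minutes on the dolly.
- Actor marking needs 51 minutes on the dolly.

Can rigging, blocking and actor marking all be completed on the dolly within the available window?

Running back to back, the jobs need 44 + 60 + 51 = 155 minutes on the dolly.
Since 155 > 150, they cannot all fit.

No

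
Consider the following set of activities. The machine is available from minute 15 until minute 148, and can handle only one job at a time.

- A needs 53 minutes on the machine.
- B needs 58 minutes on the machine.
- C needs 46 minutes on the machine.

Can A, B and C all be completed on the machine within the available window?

No

The machine window is 148 − 15 = 133 minutes.
Running back to back, the jobs need 53 + 58 + 46 = 157 minutes on the machine.
Since 157 > 133, they cannot all fit.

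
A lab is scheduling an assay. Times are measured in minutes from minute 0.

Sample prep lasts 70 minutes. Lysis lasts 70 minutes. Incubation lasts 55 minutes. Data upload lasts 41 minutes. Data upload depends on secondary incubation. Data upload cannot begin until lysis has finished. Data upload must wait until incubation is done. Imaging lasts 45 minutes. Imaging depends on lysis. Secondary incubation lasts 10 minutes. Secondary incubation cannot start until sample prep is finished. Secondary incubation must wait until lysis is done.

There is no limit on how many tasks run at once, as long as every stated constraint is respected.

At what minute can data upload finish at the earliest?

121

Incubation has no prerequisites, so it starts at minute 0 and finishes at minute 55.
Lysis can start immediately at minute 0; it finishes at minute 70.
Nothing blocks sample prep, so it runs from minute 0 to minute 70.
Secondary incubation has to wait for sample prep (finishes minute 70); lysis (finishes minute 70). The latest of these is minute 70, so secondary incubation runs minute 70 to 70 + 10 = minute 80.
For data upload: secondary incubation (finishes minute 80); lysis (finishes minute 70); incubation (finishes minute 55). Taking the maximum gives a start of minute 80, and it finishes at 80 + 41 = minute 121.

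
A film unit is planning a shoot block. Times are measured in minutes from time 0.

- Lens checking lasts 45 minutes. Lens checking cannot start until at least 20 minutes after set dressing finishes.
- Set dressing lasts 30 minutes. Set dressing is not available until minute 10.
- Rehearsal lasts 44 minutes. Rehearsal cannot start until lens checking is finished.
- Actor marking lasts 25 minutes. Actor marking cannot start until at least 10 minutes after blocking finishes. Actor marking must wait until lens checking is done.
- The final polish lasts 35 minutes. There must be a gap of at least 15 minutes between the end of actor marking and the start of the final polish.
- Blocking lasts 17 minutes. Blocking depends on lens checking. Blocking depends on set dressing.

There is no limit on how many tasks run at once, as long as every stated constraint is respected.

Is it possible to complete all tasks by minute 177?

Set dressing waits on its own release at minute 10, so it starts at minute 10 and finishes at 10 + 30 = minute 40.
Lens checking waits on set dressing (finishes minute 40, plus 20-minute gap → minute 60), so it starts at minute 60 and finishes at 60 + 45 = minute 105.
After lens checking (finishes minute 105), rehearsal can start at minute 105 and finishes at minute 149.
Blocking needs all of lens checking (finishes minute 105); set dressing (finishes minute 40). That puts its earliest start at minute 105; it finishes at 105 + 17 = minute 122.
For actor marking: blocking (finishes minute 122, plus 10-minute gap → minute 132); lens checking (finishes minute 105). Taking the maximum gives a start of minute 132, and it finishes at 132 + 25 = minute 157.
The final polish cannot begin until actor marking (finishes minute 157, plus 15-minute gap → minute 172). It runs from minute 172 to 172 + 35 = minute 207.
The earliest everything can be done is minute 207, which is after the deadline of 177, so it is not possible.

No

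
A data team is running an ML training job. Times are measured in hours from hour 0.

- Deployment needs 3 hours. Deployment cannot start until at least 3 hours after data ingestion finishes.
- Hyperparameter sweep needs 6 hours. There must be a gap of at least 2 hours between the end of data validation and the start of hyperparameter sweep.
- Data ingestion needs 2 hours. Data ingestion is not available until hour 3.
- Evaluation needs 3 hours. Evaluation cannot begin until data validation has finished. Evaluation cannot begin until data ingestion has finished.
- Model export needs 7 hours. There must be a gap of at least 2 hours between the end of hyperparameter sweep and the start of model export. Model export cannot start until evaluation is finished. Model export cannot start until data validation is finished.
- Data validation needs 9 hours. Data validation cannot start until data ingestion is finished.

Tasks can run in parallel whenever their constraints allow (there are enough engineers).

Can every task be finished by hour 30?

No

After its own release at hour 3, data ingestion can start at hour 3 and finishes at hour 5.
Deployment waits on data ingestion (finishes hour 5, plus 3-hour gap → hour 8), so it starts at hour 8 and finishes at 8 + 3 = hour 11.
Data validation cannot begin until data ingestion (finishes hour 5). It runs from hour 5 to 5 + 9 = hour 14.
Evaluation has to wait for data validation (finishes hour 14); data ingestion (finishes hour 5). The latest of these is hour 14, so evaluation runs hour 14 to 14 + 3 = hour 17.
After data validation (finishes hour 14, plus 2-hour gap → hour 16), hyperparameter sweep can start at hour 16 and finishes at hour 22.
Model export needs all of hyperparameter sweep (finishes hour 22, plus 2-hour gap → hour 24); evaluation (finishes hour 17); data validation (finishes hour 14). That puts its earliest start at hour 24; it finishes at 24 + 7 = hour 31.
The earliest everything can be done is hour 31, which is after the deadline of 30, so it is not possible.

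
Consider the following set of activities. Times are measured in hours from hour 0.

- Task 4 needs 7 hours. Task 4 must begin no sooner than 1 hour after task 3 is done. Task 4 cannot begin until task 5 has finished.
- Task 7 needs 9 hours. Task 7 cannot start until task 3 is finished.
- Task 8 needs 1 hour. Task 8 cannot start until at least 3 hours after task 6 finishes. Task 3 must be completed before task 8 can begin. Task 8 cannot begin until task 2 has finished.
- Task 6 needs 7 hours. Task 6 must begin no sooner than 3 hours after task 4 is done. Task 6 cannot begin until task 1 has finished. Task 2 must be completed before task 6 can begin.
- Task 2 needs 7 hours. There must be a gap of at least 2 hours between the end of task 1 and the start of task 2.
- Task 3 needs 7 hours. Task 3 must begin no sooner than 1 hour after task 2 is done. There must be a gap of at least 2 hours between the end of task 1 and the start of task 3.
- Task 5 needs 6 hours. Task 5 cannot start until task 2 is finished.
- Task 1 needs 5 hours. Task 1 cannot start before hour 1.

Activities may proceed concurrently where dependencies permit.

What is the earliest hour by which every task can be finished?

After its own release at hour 1, task 1 can start at hour 1 and finishes at hour 6.
After task 1 (finishes hour 6, plus 2-hour gap → hour 8), task 2 can start at hour 8 and finishes at hour 15.
Task 5 cannot begin until task 2 (finishes hour 15). It runs from hour 15 to 15 + 6 = hour 21.
Task 3 needs all of task 2 (finishes hour 15, plus 1-hour gap → hour 16); task 1 (finishes hour 6, plus 2-hour gap → hour 8). That puts its earliest start at hour 16; it finishes at 16 + 7 = hour 23.
After task 3 (finishes hour 23), task 7 can start at hour 23 and finishes at hour 32.
Task 4 needs all of task 3 (finishes hour 23, plus 1-hour gap → hour 24); task 5 (finishes hour 21). That puts its earliest start at hour 24; it finishes at 24 + 7 = hour 31.
Task 6 cannot start until task 4 (finishes hour 31, plus 3-hour gap → hour 34); task 1 (finishes hour 6); task 2 (finishes hour 15). The controlling bound is hour 34, so task 6 finishes at 34 + 7 = hour 41.
Task 8 needs all of task 6 (finishes hour 41, plus 3-hour gap → hour 44); task 3 (finishes hour 23); task 2 (finishes hour 15). That puts its earliest start at hour 44; it finishes at 44 + 1 = hour 45.
All tasks are finished once the last one completes. Finish times: Task 1 at 6, Task 2 at 15, Task 3 at 23, Task 4 at 31, Task 5 at 21, Task 6 at 41, Task 7 at 32, Task 8 at 45. The latest is hour 45.

45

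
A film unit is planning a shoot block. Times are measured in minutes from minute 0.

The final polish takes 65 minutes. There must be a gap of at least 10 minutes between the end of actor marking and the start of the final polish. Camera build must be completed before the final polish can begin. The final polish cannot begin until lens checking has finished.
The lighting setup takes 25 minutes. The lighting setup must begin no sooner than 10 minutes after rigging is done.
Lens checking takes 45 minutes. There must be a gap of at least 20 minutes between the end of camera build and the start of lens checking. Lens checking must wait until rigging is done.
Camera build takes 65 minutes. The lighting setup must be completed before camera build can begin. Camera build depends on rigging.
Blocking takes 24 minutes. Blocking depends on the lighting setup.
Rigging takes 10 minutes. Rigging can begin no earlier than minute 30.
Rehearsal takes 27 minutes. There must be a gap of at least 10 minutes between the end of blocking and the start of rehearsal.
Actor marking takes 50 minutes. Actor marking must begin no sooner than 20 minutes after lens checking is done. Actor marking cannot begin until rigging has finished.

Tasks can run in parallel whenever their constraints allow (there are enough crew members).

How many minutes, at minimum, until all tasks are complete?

350

Rigging waits on its own release at minute 30, so it starts at minute 30 and finishes at 30 + 10 = minute 40.
The lighting setup waits on rigging (finishes minute 40, plus 10-minute gap → minute 50), so it starts at minute 50 and finishes at 50 + 25 = minute 75.
After the lighting setup (finishes minute 75), blocking can start at minute 75 and finishes at minute 99.
Rehearsal waits on blocking (finishes minute 99, plus 10-minute gap → minute 109), so it starts at minute 109 and finishes at 109 + 27 = minute 136.
Camera build has to wait for the lighting setup (finishes minute 75); rigging (finishes minute 40). The latest of these is minute 75, so camera build runs minute 75 to 75 + 65 = minute 140.
Lens checking has to wait for camera build (finishes minute 140, plus 20-minute gap → minute 160); rigging (finishes minute 40). The latest of these is minute 160, so lens checking runs minute 160 to 160 + 45 = minute 205.
Actor marking has to wait for lens checking (finishes minute 205, plus 20-minute gap → minute 225); rigging (finishes minute 40). The latest of these is minute 225, so actor marking runs minute 225 to 225 + 50 = minute 275.
For the final polish: actor marking (finishes minute 275, plus 10-minute gap → minute 285); camera build (finishes minute 140); lens checking (finishes minute 205). Taking the maximum gives a start of minute 285, and it finishes at 285 + 65 = minute 350.
All tasks are finished once the last one completes. Finish times: Rigging at 40, The lighting setup at 75, Camera build at 140, Lens checking at 205, Blocking at 99, Actor marking at 275, Rehearsal at 136, The final polish at 350. The latest is minute 350.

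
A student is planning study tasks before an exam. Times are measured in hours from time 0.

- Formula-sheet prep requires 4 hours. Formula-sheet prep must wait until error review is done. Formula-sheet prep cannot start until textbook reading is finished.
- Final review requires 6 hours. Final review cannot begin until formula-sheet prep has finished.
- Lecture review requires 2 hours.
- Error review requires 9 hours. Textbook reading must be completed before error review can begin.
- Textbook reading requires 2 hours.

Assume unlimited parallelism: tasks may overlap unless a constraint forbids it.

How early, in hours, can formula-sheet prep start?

11

Textbook reading can start immediately at hour 0; it finishes at hour 2.
After textbook reading (finishes hour 2), error review can start at hour 2 and finishes at hour 11.
Formula-sheet prep waits on error review (finishes hour 11); textbook reading (finishes hour 2). The latest of these is hour 11, which is the earliest formula-sheet prep can start.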